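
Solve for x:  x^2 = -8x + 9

Bring every term to one side: x^2 + 8x - 9 = 0.
Factor: (x + 9)(x - 1) = 0.
So x = -9 or x = 1.

x = -9 or x = 1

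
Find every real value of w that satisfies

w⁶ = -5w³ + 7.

Let u = w³. The equation becomes u² + 5u - 7 = 0.
By the quadratic formula, u = -5/2 + √(53)/2 or u = -√(53)/2 - 5/2.
w³ = -5/2 + √(53)/2 gives w = ∛(-5/2 + √(53)/2) ≈ 1.0447.
w³ = -√(53)/2 - 5/2 gives w = -∛(5/2 + √(53)/2) ≈ -1.8312.

w = -1.8312 or w = 1.0447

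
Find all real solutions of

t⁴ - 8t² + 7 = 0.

Let u = t². The equation becomes u² - 8u + 7 = 0.
Factor: (u - 1)(u - 7) = 0, so u = 1 or u = 7.
t² = 1 gives t = ±1.
t² = 7 gives t = ±√(7) ≈ ±2.6458.

t = -2.6458 or t = -1 or t = 1 or t = 2.6458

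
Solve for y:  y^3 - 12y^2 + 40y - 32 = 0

y = 1.1716 or y = 4 or y = 6.8284

Possible rational roots are divisors of -32. Testing y = 4 gives 0, so (y - 4) is a factor.
Divide: y^3 - 12y^2 + 40y - 32 = (y - 4)(y^2 - 8y + 8).
Apply the quadratic formula to y^2 - 8y + 8 = 0: y = (8 +/- sqrt(32))/2, i.e. y ~= 6.8284 or y ~= 1.1716.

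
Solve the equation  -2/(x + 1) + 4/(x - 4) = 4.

x = -1.4221 or x = 4.9221

Multiply both sides by (x + 1)(x - 4):
-2(x - 4) + 4(x + 1) = 4(x + 1)(x - 4).
Expand and collect terms: 4x² - 14x - 28 = 0.
By the quadratic formula, x = (14 ± √644) / 8, so x ≈ 4.9221 or x ≈ -1.4221.
Neither value makes a denominator zero (x ≠ -1, x ≠ 4), so both are valid.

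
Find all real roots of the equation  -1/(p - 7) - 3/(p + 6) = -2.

Multiply both sides by (p - 7)(p + 6):
-(p + 6) - 3(p - 7) = -2(p - 7)(p + 6).
Expand and collect terms: -2p^2 + 6p + 69 = 0.
By the quadratic formula, p = (-6 +/- sqrt(588)) / -4, so p ~= -4.5622 or p ~= 7.5622.
Neither value makes a denominator zero (p != 7, p != -6), so both are valid.

p = -4.5622 or p = 7.5622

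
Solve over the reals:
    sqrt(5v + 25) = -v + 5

Square both sides: 5v + 25 = (-v + 5)^2.
Expand and rearrange: v^2 - 15v = 0.
Solving gives v = 15 or v = 0.
Check each candidate in the original equation:
  v = 15: sqrt(100) = 10, while -v + 5 = -10 — extraneous.
  v = 0: sqrt(25) = 5, while -v + 5 = 5 — valid.

v = 0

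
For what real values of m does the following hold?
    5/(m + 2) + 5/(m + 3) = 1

Multiply both sides by (m + 2)(m + 3):
5(m + 3) + 5(m + 2) = (m + 2)(m + 3).
Expand and collect terms: m^2 - 5m - 19 = 0.
By the quadratic formula, m = (5 +/- sqrt(101)) / 2, so m ~= 7.5249 or m ~= -2.5249.
Neither value makes a denominator zero (m != -2, m != -3), so both are valid.

m = -2.5249 or m = 7.5249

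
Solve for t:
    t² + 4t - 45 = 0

Factor: (t - 5)(t + 9) = 0.
So t = 5 or t = -9.

t = -9 or t = 5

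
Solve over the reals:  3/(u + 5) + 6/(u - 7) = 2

u = -3.8255 or u = 10.3255

Multiply both sides by (u + 5)(u - 7):
3(u - 7) + 6(u + 5) = 2(u + 5)(u - 7).
Expand and collect terms: 2u² - 13u - 79 = 0.
By the quadratic formula, u = (13 ± √801) / 4, so u ≈ 10.3255 or u ≈ -3.8255.
Neither value makes a denominator zero (u ≠ -5, u ≠ 7), so both are valid.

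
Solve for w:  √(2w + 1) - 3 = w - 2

Isolate the radical: √(2w + 1) = w + 1.
Square both sides: 2w + 1 = (w + 1)².
Expand and rearrange: w² = 0.
This gives the repeated root w = 0.
Check in the original equation:
  w = 0: √(1) = 1, while w + 1 = 1 — valid.

w = 0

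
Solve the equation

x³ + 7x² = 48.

x = -5.2749 or x = -4 or x = 2.2749

Rearrange: x³ + 7x² - 48 = 0.
Possible rational roots are divisors of -48. Testing x = -4 gives 0, so (x + 4) is a factor.
Divide: x³ + 7x² - 48 = (x + 4)(x² + 3x - 12).
Apply the quadratic formula to x² + 3x - 12 = 0: x = (-3 ± √57)/2, i.e. x ≈ 2.2749 or x ≈ -5.2749.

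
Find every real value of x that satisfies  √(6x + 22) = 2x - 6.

x = 7

Square both sides: 6x + 22 = (2x - 6)².
Expand and rearrange: 4x² - 30x + 14 = 0.
Solving gives x = 7 or x = 0.5.
Check each candidate in the original equation:
  x = 7: √(64) = 8, while 2x - 6 = 8 — valid.
  x = 0.5: √(25) = 5, while 2x - 6 = -5 — extraneous.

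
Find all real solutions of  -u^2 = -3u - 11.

Rearrange to standard form: -u^2 + 3u + 11 = 0.
Discriminant: (3)^2 - 4*(-1)*11 = 53.
Quadratic formula: u = (-3 +/- sqrt(53)) / (-2).
So u = 3/2 - sqrt(53)/2 ~= -2.1401 or u = 3/2 + sqrt(53)/2 ~= 5.1401.

u = -2.1401 or u = 5.1401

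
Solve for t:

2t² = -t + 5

t = -1.8508 or t = 1.3508

Rearrange to standard form: 2t² + t - 5 = 0.
Discriminant: (1)² − 4·2·(-5) = 41.
Quadratic formula: t = (-1 ± √41) / 4.
So t = -1/4 + √(41)/4 ≈ 1.3508 or t = -√(41)/4 - 1/4 ≈ -1.8508.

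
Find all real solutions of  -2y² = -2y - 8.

Rearrange to standard form: -2y² + 2y + 8 = 0.
Discriminant: (2)² − 4·(-2)·8 = 68.
Quadratic formula: y = (-2 ± √68) / (-4).
So y = 1/2 - √(17)/2 ≈ -1.5616 or y = 1/2 + √(17)/2 ≈ 2.5616.

y = -1.5616 or y = 2.5616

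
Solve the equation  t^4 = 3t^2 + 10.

t = -2.2361 or t = 2.2361

Let u = t^2. The equation becomes u^2 - 3u - 10 = 0.
Factor: (u - 5)(u + 2) = 0, so u = 5 or u = -2.
t^2 = 5 gives t = +/-sqrt(5) ~= +/-2.2361.
t^2 = -2 < 0 has no real solution.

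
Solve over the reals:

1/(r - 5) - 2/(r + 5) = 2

r = -5.9564 or r = 5.4564

Multiply both sides by (r - 5)(r + 5):
(r + 5) - 2(r - 5) = 2(r - 5)(r + 5).
Expand and collect terms: 2r^2 + r - 65 = 0.
By the quadratic formula, r = (-1 +/- sqrt(521)) / 4, so r ~= 5.4564 or r ~= -5.9564.
Neither value makes a denominator zero (r != 5, r != -5), so both are valid.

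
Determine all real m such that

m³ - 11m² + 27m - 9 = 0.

Possible rational roots are divisors of -9. Testing m = 3 gives 0, so (m - 3) is a factor.
Divide: m³ - 11m² + 27m - 9 = (m - 3)(m² - 8m + 3).
Apply the quadratic formula to m² - 8m + 3 = 0: m = (8 ± √52)/2, i.e. m ≈ 7.6056 or m ≈ 0.3944.

m = 0.3944 or m = 3 or m = 7.6056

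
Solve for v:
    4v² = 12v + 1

v = -0.0811 or v = 3.0811

Rearrange to standard form: 4v² - 12v - 1 = 0.
Discriminant: (-12)² − 4·4·(-1) = 160.
Quadratic formula: v = (12 ± √160) / 8.
So v = 3/2 + √(10)/2 ≈ 3.0811 or v = 3/2 - √(10)/2 ≈ -0.0811.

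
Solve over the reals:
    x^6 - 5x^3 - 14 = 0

Let u = x^3. The equation becomes u^2 - 5u - 14 = 0.
Factor: (u - 7)(u + 2) = 0, so u = 7 or u = -2.
x^3 = 7 gives x = (7)^(1/3) ~= 1.9129.
x^3 = -2 gives x = -(2)^(1/3) ~= -1.2599.

x = -1.2599 or x = 1.9129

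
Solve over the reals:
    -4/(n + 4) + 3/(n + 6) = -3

Multiply both sides by (n + 4)(n + 6):
-4(n + 6) + 3(n + 4) = -3(n + 4)(n + 6).
Expand and collect terms: -3n² - 29n - 60 = 0.
Factor or apply the quadratic formula: n = -6.6667 or n = -3.
Neither value makes a denominator zero (n ≠ -4, n ≠ -6), so both are valid.

n = -6.6667 or n = -3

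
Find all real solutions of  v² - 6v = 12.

v = -1.5826 or v = 7.5826

Rearrange to standard form: v² - 6v - 12 = 0.
Discriminant: (-6)² − 4·1·(-12) = 84.
Quadratic formula: v = (6 ± √84) / 2.
So v = 3 + √(21) ≈ 7.5826 or v = 3 - √(21) ≈ -1.5826.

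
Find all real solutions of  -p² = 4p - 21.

Bring every term to one side: -p² - 4p + 21 = 0.
Factor: -1(p + 7)(p - 3) = 0.
So p = -7 or p = 3.

p = -7 or p = 3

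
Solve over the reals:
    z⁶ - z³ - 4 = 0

z = -1.1602 or z = 1.3683

Let u = z³. The equation becomes u² - u - 4 = 0.
By the quadratic formula, u = 1/2 + √(17)/2 or u = 1/2 - √(17)/2.
z³ = 1/2 + √(17)/2 gives z = ∛(1/2 + √(17)/2) ≈ 1.3683.
z³ = 1/2 - √(17)/2 gives z = -∛(-1/2 + √(17)/2) ≈ -1.1602.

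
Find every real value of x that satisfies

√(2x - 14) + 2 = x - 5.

x = 7 or x = 9

Isolate the radical: √(2x - 14) = x - 7.
Square both sides: 2x - 14 = (x - 7)².
Expand and rearrange: x² - 16x + 63 = 0.
Solving gives x = 9 or x = 7.
Check each candidate in the original equation:
  x = 9: √(4) = 2, while x - 7 = 2 — valid.
  x = 7: √(0) = 0, while x - 7 = 0 — valid.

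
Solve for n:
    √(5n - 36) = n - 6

Square both sides: 5n - 36 = (n - 6)².
Expand and rearrange: n² - 17n + 72 = 0.
Solving gives n = 9 or n = 8.
Check each candidate in the original equation:
  n = 9: √(9) = 3, while n - 6 = 3 — valid.
  n = 8: √(4) = 2, while n - 6 = 2 — valid.

n = 8 or n = 9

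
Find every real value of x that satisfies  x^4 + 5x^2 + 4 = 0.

No real solutions.

Let u = x^2. The equation becomes u^2 + 5u + 4 = 0.
Factor: (u + 4)(u + 1) = 0, so u = -4 or u = -1.
x^2 = -4 < 0 has no real solution.
x^2 = -1 < 0 has no real solution.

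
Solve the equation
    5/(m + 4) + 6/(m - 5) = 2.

m = -2.2329 or m = 8.7329

Multiply both sides by (m + 4)(m - 5):
5(m - 5) + 6(m + 4) = 2(m + 4)(m - 5).
Expand and collect terms: 2m² - 13m - 39 = 0.
By the quadratic formula, m = (13 ± √481) / 4, so m ≈ 8.7329 or m ≈ -2.2329.
Neither value makes a denominator zero (m ≠ -4, m ≠ 5), so both are valid.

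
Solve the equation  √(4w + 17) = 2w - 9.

w = 8

Square both sides: 4w + 17 = (2w - 9)².
Expand and rearrange: 4w² - 40w + 64 = 0.
Solving gives w = 8 or w = 2.
Check each candidate in the original equation:
  w = 8: √(49) = 7, while 2w - 9 = 7 — valid.
  w = 2: √(25) = 5, while 2w - 9 = -5 — extraneous.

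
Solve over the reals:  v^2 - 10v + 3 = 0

v = 0.3096 or v = 9.6904

Discriminant: (-10)^2 - 4*1*3 = 88.
Quadratic formula: v = (10 +/- sqrt(88)) / 2.
So v = sqrt(22) + 5 ~= 9.6904 or v = 5 - sqrt(22) ~= 0.3096.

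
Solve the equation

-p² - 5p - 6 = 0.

p = -3 or p = -2

Factor: -1(p + 3)(p + 2) = 0.
So p = -3 or p = -2.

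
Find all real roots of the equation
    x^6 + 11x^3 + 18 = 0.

Let u = x^3. The equation becomes u^2 + 11u + 18 = 0.
Factor: (u + 2)(u + 9) = 0, so u = -2 or u = -9.
x^3 = -2 gives x = -(2)^(1/3) ~= -1.2599.
x^3 = -9 gives x = -(9)^(1/3) ~= -2.0801.

x = -2.0801 or x = -1.2599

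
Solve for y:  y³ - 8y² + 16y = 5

y = 0.382 or y = 2.618 or y = 5

Rearrange: y³ - 8y² + 16y - 5 = 0.
Possible rational roots are divisors of -5. Testing y = 5 gives 0, so (y - 5) is a factor.
Divide: y³ - 8y² + 16y - 5 = (y - 5)(y² - 3y + 1).
Apply the quadratic formula to y² - 3y + 1 = 0: y = (3 ± √5)/2, i.e. y ≈ 2.618 or y ≈ 0.382.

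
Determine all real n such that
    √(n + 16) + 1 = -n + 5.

n = 0

Isolate the radical: √(n + 16) = -n + 4.
Square both sides: n + 16 = (-n + 4)².
Expand and rearrange: n² - 9n = 0.
Solving gives n = 9 or n = 0.
Check each candidate in the original equation:
  n = 9: √(25) = 5, while -n + 4 = -5 — extraneous.
  n = 0: √(16) = 4, while -n + 4 = 4 — valid.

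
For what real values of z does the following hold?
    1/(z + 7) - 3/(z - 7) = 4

z = -6.7356 or z = 6.2356

Multiply both sides by (z + 7)(z - 7):
(z - 7) - 3(z + 7) = 4(z + 7)(z - 7).
Expand and collect terms: 4z² + 2z - 168 = 0.
By the quadratic formula, z = (-2 ± √2692) / 8, so z ≈ 6.2356 or z ≈ -6.7356.
Neither value makes a denominator zero (z ≠ -7, z ≠ 7), so both are valid.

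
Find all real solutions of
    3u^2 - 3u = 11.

u = -1.4791 or u = 2.4791

Rearrange to standard form: 3u^2 - 3u - 11 = 0.
Discriminant: (-3)^2 - 4*3*(-11) = 141.
Quadratic formula: u = (3 +/- sqrt(141)) / 6.
So u = 1/2 + sqrt(141)/6 ~= 2.4791 or u = 1/2 - sqrt(141)/6 ~= -1.4791.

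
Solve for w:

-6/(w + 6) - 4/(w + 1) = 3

Multiply both sides by (w + 6)(w + 1):
-6(w + 1) - 4(w + 6) = 3(w + 6)(w + 1).
Expand and collect terms: 3w² + 31w + 48 = 0.
By the quadratic formula, w = (-31 ± √385) / 6, so w ≈ -1.8964 or w ≈ -8.4369.
Neither value makes a denominator zero (w ≠ -6, w ≠ -1), so both are valid.

w = -8.4369 or w = -1.8964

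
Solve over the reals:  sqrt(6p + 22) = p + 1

p = 7

Square both sides: 6p + 22 = (p + 1)^2.
Expand and rearrange: p^2 - 4p - 21 = 0.
Solving gives p = 7 or p = -3.
Check each candidate in the original equation:
  p = 7: sqrt(64) = 8, while p + 1 = 8 — valid.
  p = -3: sqrt(4) = 2, while p + 1 = -2 — extraneous.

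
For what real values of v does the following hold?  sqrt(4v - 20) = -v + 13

Square both sides: 4v - 20 = (-v + 13)^2.
Expand and rearrange: v^2 - 30v + 189 = 0.
Solving gives v = 21 or v = 9.
Check each candidate in the original equation:
  v = 21: sqrt(64) = 8, while -v + 13 = -8 — extraneous.
  v = 9: sqrt(16) = 4, while -v + 13 = 4 — valid.

v = 9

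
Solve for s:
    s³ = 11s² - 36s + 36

Rearrange: s³ - 11s² + 36s - 36 = 0.
Possible rational roots are divisors of -36. Testing s = 3 gives 0, so (s - 3) is a factor.
Divide: s³ - 11s² + 36s - 36 = (s - 3)(s² - 8s + 12).
Factor the quadratic: s = 6 or s = 2.

s = 2 or s = 3 or s = 6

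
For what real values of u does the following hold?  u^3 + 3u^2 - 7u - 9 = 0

Possible rational roots are divisors of -9. Testing u = -1 gives 0, so (u + 1) is a factor.
Divide: u^3 + 3u^2 - 7u - 9 = (u + 1)(u^2 + 2u - 9).
Apply the quadratic formula to u^2 + 2u - 9 = 0: u = (-2 +/- sqrt(40))/2, i.e. u ~= 2.1623 or u ~= -4.1623.

u = -4.1623 or u = -1 or u = 2.1623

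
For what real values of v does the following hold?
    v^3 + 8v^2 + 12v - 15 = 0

Possible rational roots are divisors of -15. Testing v = -5 gives 0, so (v + 5) is a factor.
Divide: v^3 + 8v^2 + 12v - 15 = (v + 5)(v^2 + 3v - 3).
Apply the quadratic formula to v^2 + 3v - 3 = 0: v = (-3 +/- sqrt(21))/2, i.e. v ~= 0.7913 or v ~= -3.7913.

v = -5 or v = -3.7913 or v = 0.7913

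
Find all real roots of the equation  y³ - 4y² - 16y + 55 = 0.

Possible rational roots are divisors of 55. Testing y = 5 gives 0, so (y - 5) is a factor.
Divide: y³ - 4y² - 16y + 55 = (y - 5)(y² + y - 11).
Apply the quadratic formula to y² + y - 11 = 0: y = (-1 ± √45)/2, i.e. y ≈ 2.8541 or y ≈ -3.8541.

y = -3.8541 or y = 2.8541 or y = 5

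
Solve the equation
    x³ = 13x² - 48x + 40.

Rearrange: x³ - 13x² + 48x - 40 = 0.
Possible rational roots are divisors of -40. Testing x = 5 gives 0, so (x - 5) is a factor.
Divide: x³ - 13x² + 48x - 40 = (x - 5)(x² - 8x + 8).
Apply the quadratic formula to x² - 8x + 8 = 0: x = (8 ± √32)/2, i.e. x ≈ 6.8284 or x ≈ 1.1716.

x = 1.1716 or x = 5 or x = 6.8284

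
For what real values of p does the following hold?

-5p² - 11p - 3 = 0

Discriminant: (-11)² − 4·(-5)·(-3) = 61.
Quadratic formula: p = (11 ± √61) / (-10).
So p = -11/10 - √(61)/10 ≈ -1.881 or p = -11/10 + √(61)/10 ≈ -0.319.

p = -1.881 or p = -0.319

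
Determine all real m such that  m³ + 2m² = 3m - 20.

m = -4

Rearrange: m³ + 2m² - 3m + 20 = 0.
Possible rational roots are divisors of 20. Testing m = -4 gives 0, so (m + 4) is a factor.
Divide: m³ + 2m² - 3m + 20 = (m + 4)(m² - 2m + 5).
The quadratic m² - 2m + 5 has discriminant -16 < 0, so no further real roots.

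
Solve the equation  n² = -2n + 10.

n = -4.3166 or n = 2.3166

Rearrange to standard form: n² + 2n - 10 = 0.
Discriminant: (2)² − 4·1·(-10) = 44.
Quadratic formula: n = (-2 ± √44) / 2.
So n = -1 + √(11) ≈ 2.3166 or n = -√(11) - 1 ≈ -4.3166.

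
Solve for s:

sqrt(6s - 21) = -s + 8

s = 5

Square both sides: 6s - 21 = (-s + 8)^2.
Expand and rearrange: s^2 - 22s + 85 = 0.
Solving gives s = 17 or s = 5.
Check each candidate in the original equation:
  s = 17: sqrt(81) = 9, while -s + 8 = -9 — extraneous.
  s = 5: sqrt(9) = 3, while -s + 8 = 3 — valid.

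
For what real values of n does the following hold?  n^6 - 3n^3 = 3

Let u = n^3. The equation becomes u^2 - 3u - 3 = 0.
By the quadratic formula, u = 3/2 + sqrt(21)/2 or u = 3/2 - sqrt(21)/2.
n^3 = 3/2 + sqrt(21)/2 gives n = (3/2 + sqrt(21)/2)^(1/3) ~= 1.5593.
n^3 = 3/2 - sqrt(21)/2 gives n = -(-3/2 + sqrt(21)/2)^(1/3) ~= -0.9249.

n = -0.9249 or n = 1.5593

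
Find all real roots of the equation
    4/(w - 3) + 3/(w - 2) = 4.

Multiply both sides by (w - 3)(w - 2):
4(w - 2) + 3(w - 3) = 4(w - 3)(w - 2).
Expand and collect terms: 4w² - 27w + 41 = 0.
By the quadratic formula, w = (27 ± √73) / 8, so w ≈ 4.443 or w ≈ 2.307.
Neither value makes a denominator zero (w ≠ 3, w ≠ 2), so both are valid.

w = 2.307 or w = 4.443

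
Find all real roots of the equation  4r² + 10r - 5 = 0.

Discriminant: (10)² − 4·4·(-5) = 180.
Quadratic formula: r = (-10 ± √180) / 8.
So r = -5/4 + 3·√(5)/4 ≈ 0.4271 or r = -3·√(5)/4 - 5/4 ≈ -2.9271.

r = -2.9271 or r = 0.4271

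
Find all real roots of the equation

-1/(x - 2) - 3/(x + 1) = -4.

x = -0.3229 or x = 2.3229

Multiply both sides by (x - 2)(x + 1):
-(x + 1) - 3(x - 2) = -4(x - 2)(x + 1).
Expand and collect terms: -4x² + 8x + 3 = 0.
By the quadratic formula, x = (-8 ± √112) / -8, so x ≈ -0.3229 or x ≈ 2.3229.
Neither value makes a denominator zero (x ≠ 2, x ≠ -1), so both are valid.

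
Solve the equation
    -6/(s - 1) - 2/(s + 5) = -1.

Multiply both sides by (s - 1)(s + 5):
-6(s + 5) - 2(s - 1) = -(s - 1)(s + 5).
Expand and collect terms: -s² + 4s + 33 = 0.
By the quadratic formula, s = (-4 ± √148) / -2, so s ≈ -4.0828 or s ≈ 8.0828.
Neither value makes a denominator zero (s ≠ 1, s ≠ -5), so both are valid.

s = -4.0828 or s = 8.0828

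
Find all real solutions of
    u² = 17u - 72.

Bring every term to one side: u² - 17u + 72 = 0.
Factor: (u - 8)(u - 9) = 0.
So u = 8 or u = 9.

u = 8 or u = 9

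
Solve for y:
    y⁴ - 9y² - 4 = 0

Let u = y². The equation becomes u² - 9u - 4 = 0.
By the quadratic formula, u = 9/2 + √(97)/2 or u = 9/2 - √(97)/2.
y² = 9/2 + √(97)/2 gives y = ±√(9/2 + √(97)/2) ≈ ±3.0699.
y² = 9/2 - √(97)/2 < 0 has no real solution.

y = -3.0699 or y = 3.0699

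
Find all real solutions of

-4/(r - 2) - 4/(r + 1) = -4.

r = -0.3028 or r = 3.3028

Multiply both sides by (r - 2)(r + 1):
-4(r + 1) - 4(r - 2) = -4(r - 2)(r + 1).
Expand and collect terms: -4r^2 + 12r + 4 = 0.
By the quadratic formula, r = (-12 +/- sqrt(208)) / -8, so r ~= -0.3028 or r ~= 3.3028.
Neither value makes a denominator zero (r != 2, r != -1), so both are valid.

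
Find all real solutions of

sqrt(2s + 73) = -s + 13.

s = 4

Square both sides: 2s + 73 = (-s + 13)^2.
Expand and rearrange: s^2 - 28s + 96 = 0.
Solving gives s = 24 or s = 4.
Check each candidate in the original equation:
  s = 24: sqrt(121) = 11, while -s + 13 = -11 — extraneous.
  s = 4: sqrt(81) = 9, while -s + 13 = 9 — valid.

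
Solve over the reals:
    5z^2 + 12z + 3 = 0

Discriminant: (12)^2 - 4*5*3 = 84.
Quadratic formula: z = (-12 +/- sqrt(84)) / 10.
So z = -6/5 + sqrt(21)/5 ~= -0.2835 or z = -6/5 - sqrt(21)/5 ~= -2.1165.

z = -2.1165 or z = -0.2835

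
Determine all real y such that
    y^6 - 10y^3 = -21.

y = 1.4422 or y = 1.9129

Let u = y^3. The equation becomes u^2 - 10u + 21 = 0.
Factor: (u - 7)(u - 3) = 0, so u = 7 or u = 3.
y^3 = 7 gives y = (7)^(1/3) ~= 1.9129.
y^3 = 3 gives y = (3)^(1/3) ~= 1.4422.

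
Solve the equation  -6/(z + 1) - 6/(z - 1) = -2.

z = -0.1623 or z = 6.1623

Multiply both sides by (z + 1)(z - 1):
-6(z - 1) - 6(z + 1) = -2(z + 1)(z - 1).
Expand and collect terms: -2z² + 12z + 2 = 0.
By the quadratic formula, z = (-12 ± √160) / -4, so z ≈ -0.1623 or z ≈ 6.1623.
Neither value makes a denominator zero (z ≠ -1, z ≠ 1), so both are valid.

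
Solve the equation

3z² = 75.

Bring every term to one side: 3z² - 75 = 0.
Factor: 3(z - 5)(z + 5) = 0.
So z = 5 or z = -5.

z = -5 or z = 5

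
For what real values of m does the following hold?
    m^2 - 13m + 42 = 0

m = 6 or m = 7

Factor: (m - 6)(m - 7) = 0.
So m = 6 or m = 7.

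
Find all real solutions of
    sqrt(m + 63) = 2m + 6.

Square both sides: m + 63 = (2m + 6)^2.
Expand and rearrange: 4m^2 + 23m - 27 = 0.
Solving gives m = 1 or m = -6.75.
Check each candidate in the original equation:
  m = 1: sqrt(64) = 8, while 2m + 6 = 8 — valid.
  m = -6.75: sqrt(56.25) = 7.5, while 2m + 6 = -7.5 — extraneous.

m = 1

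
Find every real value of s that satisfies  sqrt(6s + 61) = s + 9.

Square both sides: 6s + 61 = (s + 9)^2.
Expand and rearrange: s^2 + 12s + 20 = 0.
Solving gives s = -2 or s = -10.
Check each candidate in the original equation:
  s = -2: sqrt(49) = 7, while s + 9 = 7 — valid.
  s = -10: sqrt(1) = 1, while s + 9 = -1 — extraneous.

s = -2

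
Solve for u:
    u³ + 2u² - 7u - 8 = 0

u = -3.3723 or u = -1 or u = 2.3723

Possible rational roots are divisors of -8. Testing u = -1 gives 0, so (u + 1) is a factor.
Divide: u³ + 2u² - 7u - 8 = (u + 1)(u² + u - 8).
Apply the quadratic formula to u² + u - 8 = 0: u = (-1 ± √33)/2, i.e. u ≈ 2.3723 or u ≈ -3.3723.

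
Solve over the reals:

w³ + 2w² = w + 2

Rearrange: w³ + 2w² - w - 2 = 0.
Possible rational roots are divisors of -2. Testing w = 1 gives 0, so (w - 1) is a factor.
Divide: w³ + 2w² - w - 2 = (w - 1)(w² + 3w + 2).
Factor the quadratic: w = -1 or w = -2.

w = -2 or w = -1 or w = 1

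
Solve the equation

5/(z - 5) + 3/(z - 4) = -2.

Multiply both sides by (z - 5)(z - 4):
5(z - 4) + 3(z - 5) = -2(z - 5)(z - 4).
Expand and collect terms: -2z² + 10z - 5 = 0.
By the quadratic formula, z = (-10 ± √60) / -4, so z ≈ 0.5635 or z ≈ 4.4365.
Neither value makes a denominator zero (z ≠ 5, z ≠ 4), so both are valid.

z = 0.5635 or z = 4.4365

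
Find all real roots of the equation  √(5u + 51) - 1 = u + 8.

Isolate the radical: √(5u + 51) = u + 9.
Square both sides: 5u + 51 = (u + 9)².
Expand and rearrange: u² + 13u + 30 = 0.
Solving gives u = -3 or u = -10.
Check each candidate in the original equation:
  u = -3: √(36) = 6, while u + 9 = 6 — valid.
  u = -10: √(1) = 1, while u + 9 = -1 — extraneous.

u = -3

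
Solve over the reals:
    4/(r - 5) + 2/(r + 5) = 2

r = -4.1789 or r = 7.1789

Multiply both sides by (r - 5)(r + 5):
4(r + 5) + 2(r - 5) = 2(r - 5)(r + 5).
Expand and collect terms: 2r² - 6r - 60 = 0.
By the quadratic formula, r = (6 ± √516) / 4, so r ≈ 7.1789 or r ≈ -4.1789.
Neither value makes a denominator zero (r ≠ 5, r ≠ -5), so both are valid.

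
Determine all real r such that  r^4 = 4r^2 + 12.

Let u = r^2. The equation becomes u^2 - 4u - 12 = 0.
Factor: (u + 2)(u - 6) = 0, so u = -2 or u = 6.
r^2 = -2 < 0 has no real solution.
r^2 = 6 gives r = +/-sqrt(6) ~= +/-2.4495.

r = -2.4495 or r = 2.4495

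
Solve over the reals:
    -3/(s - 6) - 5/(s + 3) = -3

s = -1.5288 or s = 7.1954

Multiply both sides by (s - 6)(s + 3):
-3(s + 3) - 5(s - 6) = -3(s - 6)(s + 3).
Expand and collect terms: -3s² + 17s + 33 = 0.
By the quadratic formula, s = (-17 ± √685) / -6, so s ≈ -1.5288 or s ≈ 7.1954.
Neither value makes a denominator zero (s ≠ 6, s ≠ -3), so both are valid.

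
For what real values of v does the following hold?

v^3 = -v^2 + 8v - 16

v = -4

Rearrange: v^3 + v^2 - 8v + 16 = 0.
Possible rational roots are divisors of 16. Testing v = -4 gives 0, so (v + 4) is a factor.
Divide: v^3 + v^2 - 8v + 16 = (v + 4)(v^2 - 3v + 4).
The quadratic v^2 - 3v + 4 has discriminant -7 < 0, so no further real roots.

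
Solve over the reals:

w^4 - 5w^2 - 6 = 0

Let u = w^2. The equation becomes u^2 - 5u - 6 = 0.
Factor: (u + 1)(u - 6) = 0, so u = -1 or u = 6.
w^2 = -1 < 0 has no real solution.
w^2 = 6 gives w = +/-sqrt(6) ~= +/-2.4495.

w = -2.4495 or w = 2.4495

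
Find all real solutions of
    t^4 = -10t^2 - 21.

Let u = t^2. The equation becomes u^2 + 10u + 21 = 0.
Factor: (u + 3)(u + 7) = 0, so u = -3 or u = -7.
t^2 = -3 < 0 has no real solution.
t^2 = -7 < 0 has no real solution.

No real solutions.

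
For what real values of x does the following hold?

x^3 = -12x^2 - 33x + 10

x = -7.2749 or x = -5 or x = 0.2749

Rearrange: x^3 + 12x^2 + 33x - 10 = 0.
Possible rational roots are divisors of -10. Testing x = -5 gives 0, so (x + 5) is a factor.
Divide: x^3 + 12x^2 + 33x - 10 = (x + 5)(x^2 + 7x - 2).
Apply the quadratic formula to x^2 + 7x - 2 = 0: x = (-7 +/- sqrt(57))/2, i.e. x ~= 0.2749 or x ~= -7.2749.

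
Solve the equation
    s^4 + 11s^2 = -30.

Let u = s^2. The equation becomes u^2 + 11u + 30 = 0.
Factor: (u + 5)(u + 6) = 0, so u = -5 or u = -6.
s^2 = -5 < 0 has no real solution.
s^2 = -6 < 0 has no real solution.

No real solutions.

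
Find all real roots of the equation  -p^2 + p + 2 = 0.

Factor: -1(p + 1)(p - 2) = 0.
So p = -1 or p = 2.

p = -1 or p = 2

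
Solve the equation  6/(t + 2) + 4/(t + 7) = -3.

Multiply both sides by (t + 2)(t + 7):
6(t + 7) + 4(t + 2) = -3(t + 2)(t + 7).
Expand and collect terms: -3t^2 - 37t - 92 = 0.
By the quadratic formula, t = (37 +/- sqrt(265)) / -6, so t ~= -8.8798 or t ~= -3.4535.
Neither value makes a denominator zero (t != -2, t != -7), so both are valid.

t = -8.8798 or t = -3.4535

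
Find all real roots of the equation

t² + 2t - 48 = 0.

t = -8 or t = 6

Factor: (t - 6)(t + 8) = 0.
So t = 6 or t = -8.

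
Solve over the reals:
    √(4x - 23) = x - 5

x = 6 or x = 8

Square both sides: 4x - 23 = (x - 5)².
Expand and rearrange: x² - 14x + 48 = 0.
Solving gives x = 8 or x = 6.
Check each candidate in the original equation:
  x = 8: √(9) = 3, while x - 5 = 3 — valid.
  x = 6: √(1) = 1, while x - 5 = 1 — valid.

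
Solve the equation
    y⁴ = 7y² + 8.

Let u = y². The equation becomes u² - 7u - 8 = 0.
Factor: (u - 8)(u + 1) = 0, so u = 8 or u = -1.
y² = 8 gives y = ±2·√(2) ≈ ±2.8284.
y² = -1 < 0 has no real solution.

y = -2.8284 or y = 2.8284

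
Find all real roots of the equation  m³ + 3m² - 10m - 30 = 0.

m = -3.1623 or m = -3 or m = 3.1623

Possible rational roots are divisors of -30. Testing m = -3 gives 0, so (m + 3) is a factor.
Divide: m³ + 3m² - 10m - 30 = (m + 3)(m² - 10).
Apply the quadratic formula to m² - 10 = 0: m = (0 ± √40)/2, i.e. m ≈ 3.1623 or m ≈ -3.1623.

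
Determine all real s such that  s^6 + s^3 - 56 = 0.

s = -2 or s = 1.9129

Let u = s^3. The equation becomes u^2 + u - 56 = 0.
Factor: (u + 8)(u - 7) = 0, so u = -8 or u = 7.
s^3 = -8 gives s = -2.
s^3 = 7 gives s = (7)^(1/3) ~= 1.9129.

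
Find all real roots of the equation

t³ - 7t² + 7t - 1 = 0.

t = 0.1716 or t = 1 or t = 5.8284

Possible rational roots are divisors of -1. Testing t = 1 gives 0, so (t - 1) is a factor.
Divide: t³ - 7t² + 7t - 1 = (t - 1)(t² - 6t + 1).
Apply the quadratic formula to t² - 6t + 1 = 0: t = (6 ± √32)/2, i.e. t ≈ 5.8284 or t ≈ 0.1716.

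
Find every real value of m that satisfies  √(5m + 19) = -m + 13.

m = 6

Square both sides: 5m + 19 = (-m + 13)².
Expand and rearrange: m² - 31m + 150 = 0.
Solving gives m = 25 or m = 6.
Check each candidate in the original equation:
  m = 25: √(144) = 12, while -m + 13 = -12 — extraneous.
  m = 6: √(49) = 7, while -m + 13 = 7 — valid.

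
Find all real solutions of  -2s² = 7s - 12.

s = -4.7604 or s = 1.2604

Rearrange to standard form: -2s² - 7s + 12 = 0.
Discriminant: (-7)² − 4·(-2)·12 = 145.
Quadratic formula: s = (7 ± √145) / (-4).
So s = -√(145)/4 - 7/4 ≈ -4.7604 or s = -7/4 + √(145)/4 ≈ 1.2604.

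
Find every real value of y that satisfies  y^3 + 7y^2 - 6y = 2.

y = -7.7417 or y = -0.2583 or y = 1

Rearrange: y^3 + 7y^2 - 6y - 2 = 0.
Possible rational roots are divisors of -2. Testing y = 1 gives 0, so (y - 1) is a factor.
Divide: y^3 + 7y^2 - 6y - 2 = (y - 1)(y^2 + 8y + 2).
Apply the quadratic formula to y^2 + 8y + 2 = 0: y = (-8 +/- sqrt(56))/2, i.e. y ~= -0.2583 or y ~= -7.7417.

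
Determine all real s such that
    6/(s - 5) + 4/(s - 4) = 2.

Multiply both sides by (s - 5)(s - 4):
6(s - 4) + 4(s - 5) = 2(s - 5)(s - 4).
Expand and collect terms: 2s^2 - 28s + 84 = 0.
By the quadratic formula, s = (28 +/- sqrt(112)) / 4, so s ~= 9.6458 or s ~= 4.3542.
Neither value makes a denominator zero (s != 5, s != 4), so both are valid.

s = 4.3542 or s = 9.6458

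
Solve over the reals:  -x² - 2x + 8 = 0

x = -4 or x = 2

Factor: -1(x - 2)(x + 4) = 0.
So x = 2 or x = -4.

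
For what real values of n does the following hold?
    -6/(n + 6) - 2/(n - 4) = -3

Multiply both sides by (n + 6)(n - 4):
-6(n - 4) - 2(n + 6) = -3(n + 6)(n - 4).
Expand and collect terms: -3n² + 2n + 60 = 0.
By the quadratic formula, n = (-2 ± √724) / -6, so n ≈ -4.1512 or n ≈ 4.8179.
Neither value makes a denominator zero (n ≠ -6, n ≠ 4), so both are valid.

n = -4.1512 or n = 4.8179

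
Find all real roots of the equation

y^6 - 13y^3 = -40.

Let u = y^3. The equation becomes u^2 - 13u + 40 = 0.
Factor: (u - 5)(u - 8) = 0, so u = 5 or u = 8.
y^3 = 5 gives y = (5)^(1/3) ~= 1.71.
y^3 = 8 gives y = 2.

y = 1.71 or y = 2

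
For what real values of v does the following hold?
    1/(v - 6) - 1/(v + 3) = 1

Multiply both sides by (v - 6)(v + 3):
(v + 3) - (v - 6) = (v - 6)(v + 3).
Expand and collect terms: v^2 - 3v - 27 = 0.
By the quadratic formula, v = (3 +/- sqrt(117)) / 2, so v ~= 6.9083 or v ~= -3.9083.
Neither value makes a denominator zero (v != 6, v != -3), so both are valid.

v = -3.9083 or v = 6.9083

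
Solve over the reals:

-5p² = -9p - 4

Rearrange to standard form: -5p² + 9p + 4 = 0.
Discriminant: (9)² − 4·(-5)·4 = 161.
Quadratic formula: p = (-9 ± √161) / (-10).
So p = 9/10 - √(161)/10 ≈ -0.3689 or p = 9/10 + √(161)/10 ≈ 2.1689.

p = -0.3689 or p = 2.1689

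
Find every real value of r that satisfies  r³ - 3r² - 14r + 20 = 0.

Possible rational roots are divisors of 20. Testing r = 5 gives 0, so (r - 5) is a factor.
Divide: r³ - 3r² - 14r + 20 = (r - 5)(r² + 2r - 4).
Apply the quadratic formula to r² + 2r - 4 = 0: r = (-2 ± √20)/2, i.e. r ≈ 1.2361 or r ≈ -3.2361.

r = -3.2361 or r = 1.2361 or r = 5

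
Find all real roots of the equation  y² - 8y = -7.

Bring every term to one side: y² - 8y + 7 = 0.
Factor: (y - 1)(y - 7) = 0.
So y = 1 or y = 7.

y = 1 or y = 7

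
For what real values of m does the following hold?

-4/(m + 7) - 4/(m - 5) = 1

Multiply both sides by (m + 7)(m - 5):
-4(m - 5) - 4(m + 7) = (m + 7)(m - 5).
Expand and collect terms: m^2 + 10m - 27 = 0.
By the quadratic formula, m = (-10 +/- sqrt(208)) / 2, so m ~= 2.2111 or m ~= -12.2111.
Neither value makes a denominator zero (m != -7, m != 5), so both are valid.

m = -12.2111 or m = 2.2111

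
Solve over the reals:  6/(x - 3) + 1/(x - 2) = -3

Multiply both sides by (x - 3)(x - 2):
6(x - 2) + (x - 3) = -3(x - 3)(x - 2).
Expand and collect terms: -3x^2 + 8x - 3 = 0.
By the quadratic formula, x = (-8 +/- sqrt(28)) / -6, so x ~= 0.4514 or x ~= 2.2153.
Neither value makes a denominator zero (x != 3, x != 2), so both are valid.

x = 0.4514 or x = 2.2153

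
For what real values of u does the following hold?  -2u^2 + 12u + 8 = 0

Discriminant: (12)^2 - 4*(-2)*8 = 208.
Quadratic formula: u = (-12 +/- sqrt(208)) / (-4).
So u = 3 - sqrt(13) ~= -0.6056 or u = 3 + sqrt(13) ~= 6.6056.

u = -0.6056 or u = 6.6056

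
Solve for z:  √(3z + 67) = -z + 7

Square both sides: 3z + 67 = (-z + 7)².
Expand and rearrange: z² - 17z - 18 = 0.
Solving gives z = 18 or z = -1.
Check each candidate in the original equation:
  z = 18: √(121) = 11, while -z + 7 = -11 — extraneous.
  z = -1: √(64) = 8, while -z + 7 = 8 — valid.

z = -1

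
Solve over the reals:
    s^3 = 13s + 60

s = 5

Rearrange: s^3 - 13s - 60 = 0.
Possible rational roots are divisors of -60. Testing s = 5 gives 0, so (s - 5) is a factor.
Divide: s^3 - 13s - 60 = (s - 5)(s^2 + 5s + 12).
The quadratic s^2 + 5s + 12 has discriminant -23 < 0, so no further real roots.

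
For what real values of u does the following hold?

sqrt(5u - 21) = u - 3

u = 5 or u = 6

Square both sides: 5u - 21 = (u - 3)^2.
Expand and rearrange: u^2 - 11u + 30 = 0.
Solving gives u = 6 or u = 5.
Check each candidate in the original equation:
  u = 6: sqrt(9) = 3, while u - 3 = 3 — valid.
  u = 5: sqrt(4) = 2, while u - 3 = 2 — valid.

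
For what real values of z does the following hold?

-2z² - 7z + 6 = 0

z = -4.2122 or z = 0.7122

Discriminant: (-7)² − 4·(-2)·6 = 97.
Quadratic formula: z = (7 ± √97) / (-4).
So z = -√(97)/4 - 7/4 ≈ -4.2122 or z = -7/4 + √(97)/4 ≈ 0.7122.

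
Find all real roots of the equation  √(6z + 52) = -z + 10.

Square both sides: 6z + 52 = (-z + 10)².
Expand and rearrange: z² - 26z + 48 = 0.
Solving gives z = 24 or z = 2.
Check each candidate in the original equation:
  z = 24: √(196) = 14, while -z + 10 = -14 — extraneous.
  z = 2: √(64) = 8, while -z + 10 = 8 — valid.

z = 2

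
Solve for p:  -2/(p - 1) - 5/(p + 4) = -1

p = -1.3166 or p = 5.3166

Multiply both sides by (p - 1)(p + 4):
-2(p + 4) - 5(p - 1) = -(p - 1)(p + 4).
Expand and collect terms: -p² + 4p + 7 = 0.
By the quadratic formula, p = (-4 ± √44) / -2, so p ≈ -1.3166 or p ≈ 5.3166.
Neither value makes a denominator zero (p ≠ 1, p ≠ -4), so both are valid.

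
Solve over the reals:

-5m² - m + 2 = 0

Discriminant: (-1)² − 4·(-5)·2 = 41.
Quadratic formula: m = (1 ± √41) / (-10).
So m = -√(41)/10 - 1/10 ≈ -0.7403 or m = -1/10 + √(41)/10 ≈ 0.5403.

m = -0.7403 or m = 0.5403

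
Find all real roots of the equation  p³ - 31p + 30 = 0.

p = -6 or p = 1 or p = 5

Possible rational roots are divisors of 30. Testing p = 5 gives 0, so (p - 5) is a factor.
Divide: p³ - 31p + 30 = (p - 5)(p² + 5p - 6).
Factor the quadratic: p = 1 or p = -6.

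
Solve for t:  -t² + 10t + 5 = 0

t = -0.4772 or t = 10.4772

Discriminant: (10)² − 4·(-1)·5 = 120.
Quadratic formula: t = (-10 ± √120) / (-2).
So t = 5 - √(30) ≈ -0.4772 or t = 5 + √(30) ≈ 10.4772.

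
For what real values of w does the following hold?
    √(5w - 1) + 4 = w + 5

w = 1 or w = 2

Isolate the radical: √(5w - 1) = w + 1.
Square both sides: 5w - 1 = (w + 1)².
Expand and rearrange: w² - 3w + 2 = 0.
Solving gives w = 2 or w = 1.
Check each candidate in the original equation:
  w = 2: √(9) = 3, while w + 1 = 3 — valid.
  w = 1: √(4) = 2, while w + 1 = 2 — valid.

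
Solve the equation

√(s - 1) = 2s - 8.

s = 5

Square both sides: s - 1 = (2s - 8)².
Expand and rearrange: 4s² - 33s + 65 = 0.
Solving gives s = 5 or s = 3.25.
Check each candidate in the original equation:
  s = 5: √(4) = 2, while 2s - 8 = 2 — valid.
  s = 3.25: √(2.25) = 1.5, while 2s - 8 = -1.5 — extraneous.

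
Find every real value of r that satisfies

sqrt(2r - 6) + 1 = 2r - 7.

Isolate the radical: sqrt(2r - 6) = 2r - 8.
Square both sides: 2r - 6 = (2r - 8)^2.
Expand and rearrange: 4r^2 - 34r + 70 = 0.
Solving gives r = 5 or r = 3.5.
Check each candidate in the original equation:
  r = 5: sqrt(4) = 2, while 2r - 8 = 2 — valid.
  r = 3.5: sqrt(1) = 1, while 2r - 8 = -1 — extraneous.

r = 5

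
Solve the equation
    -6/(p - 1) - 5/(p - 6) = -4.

Multiply both sides by (p - 1)(p - 6):
-6(p - 6) - 5(p - 1) = -4(p - 1)(p - 6).
Expand and collect terms: -4p^2 + 39p - 65 = 0.
By the quadratic formula, p = (-39 +/- sqrt(481)) / -8, so p ~= 2.1335 or p ~= 7.6165.
Neither value makes a denominator zero (p != 1, p != 6), so both are valid.

p = 2.1335 or p = 7.6165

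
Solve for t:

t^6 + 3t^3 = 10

t = -1.71 or t = 1.2599

Let u = t^3. The equation becomes u^2 + 3u - 10 = 0.
Factor: (u - 2)(u + 5) = 0, so u = 2 or u = -5.
t^3 = 2 gives t = (2)^(1/3) ~= 1.2599.
t^3 = -5 gives t = -(5)^(1/3) ~= -1.71.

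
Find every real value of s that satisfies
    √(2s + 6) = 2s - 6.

Square both sides: 2s + 6 = (2s - 6)².
Expand and rearrange: 4s² - 26s + 30 = 0.
Solving gives s = 5 or s = 1.5.
Check each candidate in the original equation:
  s = 5: √(16) = 4, while 2s - 6 = 4 — valid.
  s = 1.5: √(9) = 3, while 2s - 6 = -3 — extraneous.

s = 5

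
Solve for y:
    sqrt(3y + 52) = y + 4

Square both sides: 3y + 52 = (y + 4)^2.
Expand and rearrange: y^2 + 5y - 36 = 0.
Solving gives y = 4 or y = -9.
Check each candidate in the original equation:
  y = 4: sqrt(64) = 8, while y + 4 = 8 — valid.
  y = -9: sqrt(25) = 5, while y + 4 = -5 — extraneous.

y = 4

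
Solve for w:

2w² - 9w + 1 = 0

Discriminant: (-9)² − 4·2·1 = 73.
Quadratic formula: w = (9 ± √73) / 4.
So w = √(73)/4 + 9/4 ≈ 4.386 or w = 9/4 - √(73)/4 ≈ 0.114.

w = 0.114 or w = 4.386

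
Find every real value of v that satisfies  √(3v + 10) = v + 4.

v = -3 or v = -2

Square both sides: 3v + 10 = (v + 4)².
Expand and rearrange: v² + 5v + 6 = 0.
Solving gives v = -2 or v = -3.
Check each candidate in the original equation:
  v = -2: √(4) = 2, while v + 4 = 2 — valid.
  v = -3: √(1) = 1, while v + 4 = 1 — valid.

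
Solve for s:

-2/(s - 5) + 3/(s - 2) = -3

Multiply both sides by (s - 5)(s - 2):
-2(s - 2) + 3(s - 5) = -3(s - 5)(s - 2).
Expand and collect terms: -3s² + 20s - 19 = 0.
By the quadratic formula, s = (-20 ± √172) / -6, so s ≈ 1.1475 or s ≈ 5.5191.
Neither value makes a denominator zero (s ≠ 5, s ≠ 2), so both are valid.

s = 1.1475 or s = 5.5191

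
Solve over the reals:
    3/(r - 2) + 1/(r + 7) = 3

r = -6.701 or r = 3.0344

Multiply both sides by (r - 2)(r + 7):
3(r + 7) + (r - 2) = 3(r - 2)(r + 7).
Expand and collect terms: 3r² + 11r - 61 = 0.
By the quadratic formula, r = (-11 ± √853) / 6, so r ≈ 3.0344 or r ≈ -6.701.
Neither value makes a denominator zero (r ≠ 2, r ≠ -7), so both are valid.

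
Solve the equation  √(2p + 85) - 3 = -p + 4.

Isolate the radical: √(2p + 85) = -p + 7.
Square both sides: 2p + 85 = (-p + 7)².
Expand and rearrange: p² - 16p - 36 = 0.
Solving gives p = 18 or p = -2.
Check each candidate in the original equation:
  p = 18: √(121) = 11, while -p + 7 = -11 — extraneous.
  p = -2: √(81) = 9, while -p + 7 = 9 — valid.

p = -2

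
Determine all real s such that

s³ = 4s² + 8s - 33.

Rearrange: s³ - 4s² - 8s + 33 = 0.
Possible rational roots are divisors of 33. Testing s = 3 gives 0, so (s - 3) is a factor.
Divide: s³ - 4s² - 8s + 33 = (s - 3)(s² - s - 11).
Apply the quadratic formula to s² - s - 11 = 0: s = (1 ± √45)/2, i.e. s ≈ 3.8541 or s ≈ -2.8541.

s = -2.8541 or s = 3 or s = 3.8541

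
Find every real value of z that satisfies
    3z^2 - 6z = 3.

Rearrange to standard form: 3z^2 - 6z - 3 = 0.
Discriminant: (-6)^2 - 4*3*(-3) = 72.
Quadratic formula: z = (6 +/- sqrt(72)) / 6.
So z = 1 + sqrt(2) ~= 2.4142 or z = 1 - sqrt(2) ~= -0.4142.

z = -0.4142 or z = 2.4142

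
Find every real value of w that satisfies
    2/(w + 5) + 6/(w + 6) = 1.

w = -5.2749 or w = 2.2749

Multiply both sides by (w + 5)(w + 6):
2(w + 6) + 6(w + 5) = (w + 5)(w + 6).
Expand and collect terms: w^2 + 3w - 12 = 0.
By the quadratic formula, w = (-3 +/- sqrt(57)) / 2, so w ~= 2.2749 or w ~= -5.2749.
Neither value makes a denominator zero (w != -5, w != -6), so both are valid.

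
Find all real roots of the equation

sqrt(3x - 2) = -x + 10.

x = 6

Square both sides: 3x - 2 = (-x + 10)^2.
Expand and rearrange: x^2 - 23x + 102 = 0.
Solving gives x = 17 or x = 6.
Check each candidate in the original equation:
  x = 17: sqrt(49) = 7, while -x + 10 = -7 — extraneous.
  x = 6: sqrt(16) = 4, while -x + 10 = 4 — valid.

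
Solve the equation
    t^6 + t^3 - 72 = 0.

Let u = t^3. The equation becomes u^2 + u - 72 = 0.
Factor: (u - 8)(u + 9) = 0, so u = 8 or u = -9.
t^3 = 8 gives t = 2.
t^3 = -9 gives t = -(9)^(1/3) ~= -2.0801.

t = -2.0801 or t = 2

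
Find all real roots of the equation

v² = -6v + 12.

Rearrange to standard form: v² + 6v - 12 = 0.
Discriminant: (6)² − 4·1·(-12) = 84.
Quadratic formula: v = (-6 ± √84) / 2.
So v = -3 + √(21) ≈ 1.5826 or v = -√(21) - 3 ≈ -7.5826.

v = -7.5826 or v = 1.5826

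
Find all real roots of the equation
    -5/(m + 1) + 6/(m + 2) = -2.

m = -3.5 or m = 0

Multiply both sides by (m + 1)(m + 2):
-5(m + 2) + 6(m + 1) = -2(m + 1)(m + 2).
Expand and collect terms: -2m² - 7m = 0.
Factor or apply the quadratic formula: m = -3.5 or m = 0.
Neither value makes a denominator zero (m ≠ -1, m ≠ -2), so both are valid.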